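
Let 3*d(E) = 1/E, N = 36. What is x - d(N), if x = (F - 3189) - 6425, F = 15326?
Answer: 616895/108 ≈ 5712.0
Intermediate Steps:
d(E) = 1/(3*E)
x = 5712 (x = (15326 - 3189) - 6425 = 12137 - 6425 = 5712)
x - d(N) = 5712 - 1/(3*36) = 5712 - 1*1/108 = 5712 - 1/108 = 616895/108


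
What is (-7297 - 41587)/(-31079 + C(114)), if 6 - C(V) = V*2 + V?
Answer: 48884/31415 ≈ 1.5561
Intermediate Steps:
C(V) = 6 - 3*V (C(V) = 6 - (V*2 + V) = 6 - (2*V + V) = 6 - 3*V)
(-7297 - 41587)/(-31079 + C(114)) = (-7297 - 41587)/(-31079 + (6 - 3*114)) = -48884/(-31079 + (6 - 342)) = -48884/(-31079 - 336) = -48884/(-31415) = -48884*(-1/31415) = 48884/31415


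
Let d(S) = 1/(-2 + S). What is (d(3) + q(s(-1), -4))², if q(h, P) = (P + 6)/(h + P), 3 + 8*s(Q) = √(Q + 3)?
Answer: (-19 + √2)²/(35 - √2)² ≈ 0.27417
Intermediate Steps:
s(Q) = -3/8 + √(3 + Q)/8 (s(Q) = -3/8 + √(Q + 3)/8 = -3/8 + √(3 + Q)/8)
q(h, P) = (6 + P)/(P + h)
(d(3) + q(s(-1), -4))² = (1/(-2 + 3) + (6 - 4)/(-4 + (-3/8 + √(3 - 1)/8)))² = (1/1 + 2/(-4 + (-3/8 + √2/8)))² = (1 + 2/(-35/8 + √2/8))²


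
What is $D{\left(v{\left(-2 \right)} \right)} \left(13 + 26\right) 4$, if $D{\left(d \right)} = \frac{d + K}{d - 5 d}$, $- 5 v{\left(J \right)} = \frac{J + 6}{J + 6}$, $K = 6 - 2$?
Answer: $741$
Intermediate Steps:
$K = 4$ ($K = 6 - 2 = 4$)
$v{\left(J \right)} = - \frac{1}{5}$ ($v{\left(J \right)} = - \frac{\left(J + 6\right) \frac{1}{J + 6}}{5} = - \frac{\left(6 + J\right) \frac{1}{6 + J}}{5} = \left(- \frac{1}{5}\right) 1 = - \frac{1}{5}$)
$D{\left(d \right)} = - \frac{4 + d}{4 d}$ ($D{\left(d \right)} = \frac{d + 4}{d - 5 d} = \frac{4 + d}{\left(-4\right) d} = \left(4 + d\right) \left(- \frac{1}{4 d}\right) = - \frac{4 + d}{4 d}$)
$D{\left(v{\left(-2 \right)} \right)} \left(13 + 26\right) 4 = \frac{-4 - - \frac{1}{5}}{4 \left(- \frac{1}{5}\right)} \left(13 + 26\right) 4 = \frac{1}{4} \left(-5\right) \left(-4 + \frac{1}{5}\right) 39 \cdot 4 = \frac{1}{4} \left(-5\right) \left(- \frac{19}{5}\right) 156 = \frac{19}{4} \cdot 156 = 741$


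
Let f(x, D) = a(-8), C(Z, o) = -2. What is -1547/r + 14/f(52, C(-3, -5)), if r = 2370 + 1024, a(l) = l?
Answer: -14973/6788 ≈ -2.2058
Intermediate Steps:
f(x, D) = -8
r = 3394
-1547/r + 14/f(52, C(-3, -5)) = -1547/3394 + 14/(-8) = -1547*1/3394 + 14*(-⅛) = -1547/3394 - 7/4 = -14973/6788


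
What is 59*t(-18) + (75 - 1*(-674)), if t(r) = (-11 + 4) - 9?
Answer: -195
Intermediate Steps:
t(r) = -16 (t(r) = -7 - 9 = -16)
59*t(-18) + (75 - 1*(-674)) = 59*(-16) + (75 - 1*(-674)) = -944 + (75 + 674) = -944 + 749 = -195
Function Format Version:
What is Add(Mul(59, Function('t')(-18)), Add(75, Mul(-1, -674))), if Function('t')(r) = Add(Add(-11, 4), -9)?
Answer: -195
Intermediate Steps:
Function('t')(r) = -16 (Function('t')(r) = Add(-7, -9) = -16)
Add(Mul(59, Function('t')(-18)), Add(75, Mul(-1, -674))) = Add(Mul(59, -16), Add(75, Mul(-1, -674))) = Add(-944, Add(75, 674)) = Add(-944, 749) = -195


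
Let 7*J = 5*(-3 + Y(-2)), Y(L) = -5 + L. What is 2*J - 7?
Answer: -149/7 ≈ -21.286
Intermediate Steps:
J = -50/7 (J = (5*(-3 + (-5 - 2)))/7 = (5*(-3 - 7))/7 = (5*(-10))/7 = (⅐)*(-50) = -50/7 ≈ -7.1429)
2*J - 7 = 2*(-50/7) - 7 = -100/7 - 7 = -149/7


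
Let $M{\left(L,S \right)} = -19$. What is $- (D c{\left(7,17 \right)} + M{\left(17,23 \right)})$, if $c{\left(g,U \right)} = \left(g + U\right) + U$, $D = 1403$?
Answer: $-57504$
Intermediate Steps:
$c{\left(g,U \right)} = g + 2 U$ ($c{\left(g,U \right)} = \left(U + g\right) + U = g + 2 U$)
$- (D c{\left(7,17 \right)} + M{\left(17,23 \right)}) = - (1403 \left(7 + 2 \cdot 17\right) - 19) = - (1403 \left(7 + 34\right) - 19) = - (1403 \cdot 41 - 19) = - (57523 - 19) = \left(-1\right) 57504 = -57504$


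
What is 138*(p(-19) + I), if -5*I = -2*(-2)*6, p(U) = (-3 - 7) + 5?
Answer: -6762/5 ≈ -1352.4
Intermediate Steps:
p(U) = -5 (p(U) = -10 + 5 = -5)
I = -24/5 (I = -(-2*(-2))*6/5 = -4*6/5 = -⅕*24 = -24/5 ≈ -4.8000)
138*(p(-19) + I) = 138*(-5 - 24/5) = 138*(-49/5) = -6762/5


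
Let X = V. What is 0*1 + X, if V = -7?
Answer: -7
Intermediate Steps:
X = -7
0*1 + X = 0*1 - 7 = 0 - 7 = -7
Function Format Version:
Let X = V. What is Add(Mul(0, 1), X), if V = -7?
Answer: -7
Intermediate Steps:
X = -7
Add(Mul(0, 1), X) = Add(Mul(0, 1), -7) = Add(0, -7) = -7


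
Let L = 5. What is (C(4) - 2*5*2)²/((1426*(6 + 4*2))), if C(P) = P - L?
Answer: 63/2852 ≈ 0.022090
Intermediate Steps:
C(P) = -5 + P (C(P) = P - 1*5 = P - 5 = -5 + P)
(C(4) - 2*5*2)²/((1426*(6 + 4*2))) = ((-5 + 4) - 2*5*2)²/((1426*(6 + 4*2))) = (-1 - 10*2)²/((1426*(6 + 8))) = (-1 - 20)²/((1426*14)) = (-21)²/19964 = 441*(1/19964) = 63/2852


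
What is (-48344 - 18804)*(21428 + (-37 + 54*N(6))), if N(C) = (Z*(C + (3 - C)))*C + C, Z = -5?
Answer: -1131779540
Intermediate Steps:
N(C) = -14*C (N(C) = (-5*(C + (3 - C)))*C + C = (-5*3)*C + C = -15*C + C = -14*C)
(-48344 - 18804)*(21428 + (-37 + 54*N(6))) = (-48344 - 18804)*(21428 + (-37 + 54*(-14*6))) = -67148*(21428 + (-37 + 54*(-84))) = -67148*(21428 + (-37 - 4536)) = -67148*(21428 - 4573) = -67148*16855 = -1131779540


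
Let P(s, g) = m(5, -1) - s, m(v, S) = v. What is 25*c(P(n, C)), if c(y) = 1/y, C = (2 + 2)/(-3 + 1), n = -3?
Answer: 25/8 ≈ 3.1250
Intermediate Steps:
C = -2 (C = 4/(-2) = 4*(-1/2) = -2)
P(s, g) = 5 - s
25*c(P(n, C)) = 25/(5 - 1*(-3)) = 25/(5 + 3) = 25/8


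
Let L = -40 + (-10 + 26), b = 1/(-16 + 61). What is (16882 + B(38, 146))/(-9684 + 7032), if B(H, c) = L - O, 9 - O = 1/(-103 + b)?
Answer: -6006017/945336 ≈ -6.3533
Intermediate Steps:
b = 1/45 ≈ 0.022222
O = 41751/4634 (O = 9 - 1/(-103 + 1/45) = 9 - 1/(-4634/45) = 9 - 1*(-45/4634) = 9 + 45/4634 = 41751/4634 ≈ 9.0097)
L = -24 (L = -40 + 16 = -24)
B(H, c) = -152967/4634 (B(H, c) = -24 - 1*41751/4634 = -24 - 41751/4634 = -152967/4634)
(16882 + B(38, 146))/(-9684 + 7032) = (16882 - 152967/4634)/(-9684 + 7032) = (78078221/4634)/(-2652) = (78078221/4634)*(-1/2652) = -6006017/945336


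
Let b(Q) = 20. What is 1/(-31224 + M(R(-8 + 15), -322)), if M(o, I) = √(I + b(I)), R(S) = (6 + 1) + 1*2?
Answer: -15612/487469239 - I*√302/974938478 ≈ -3.2027e-5 - 1.7825e-8*I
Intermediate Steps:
R(S) = 9 (R(S) = 7 + 2 = 9)
M(o, I) = √(20 + I) (M(o, I) = √(I + 20) = √(20 + I))
1/(-31224 + M(R(-8 + 15), -322)) = 1/(-31224 + √(20 - 322)) = 1/(-31224 + √(-302)) = 1/(-31224 + I*√302)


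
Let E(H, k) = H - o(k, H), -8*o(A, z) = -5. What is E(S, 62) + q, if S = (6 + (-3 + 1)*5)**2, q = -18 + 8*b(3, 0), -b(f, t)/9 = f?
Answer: -1749/8 ≈ -218.63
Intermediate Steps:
b(f, t) = -9*f
o(A, z) = 5/8 (o(A, z) = -1/8*(-5) = 5/8)
q = -234 (q = -18 + 8*(-9*3) = -18 + 8*(-27) = -18 - 216 = -234)
S = 16 (S = (6 - 2*5)**2 = (6 - 10)**2 = (-4)**2 = 16)
E(H, k) = -5/8 + H (E(H, k) = H - 1*5/8 = H - 5/8 = -5/8 + H)
E(S, 62) + q = (-5/8 + 16) - 234 = 123/8 - 234 = -1749/8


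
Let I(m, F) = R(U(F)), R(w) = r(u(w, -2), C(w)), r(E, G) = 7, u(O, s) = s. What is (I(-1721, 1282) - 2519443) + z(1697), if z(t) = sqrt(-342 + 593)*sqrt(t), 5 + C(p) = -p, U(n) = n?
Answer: -2519436 + sqrt(425947) ≈ -2.5188e+6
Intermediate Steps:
C(p) = -5 - p
R(w) = 7
I(m, F) = 7
z(t) = sqrt(251)*sqrt(t)
(I(-1721, 1282) - 2519443) + z(1697) = (7 - 2519443) + sqrt(251)*sqrt(1697) = -2519436 + sqrt(425947)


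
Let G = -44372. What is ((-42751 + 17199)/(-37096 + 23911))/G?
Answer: -6388/146261205 ≈ -4.3675e-5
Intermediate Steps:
((-42751 + 17199)/(-37096 + 23911))/G = ((-42751 + 17199)/(-37096 + 23911))/(-44372) = -25552/(-13185)*(-1/44372) = -25552*(-1/13185)*(-1/44372) = (25552/13185)*(-1/44372) = -6388/146261205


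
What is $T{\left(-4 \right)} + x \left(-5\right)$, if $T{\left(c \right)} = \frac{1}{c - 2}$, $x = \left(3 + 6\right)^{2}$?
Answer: $- \frac{2431}{6} \approx -405.17$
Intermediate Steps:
$x = 81$ ($x = 9^{2} = 81$)
$T{\left(c \right)} = \frac{1}{-2 + c}$
$T{\left(-4 \right)} + x \left(-5\right) = \frac{1}{-2 - 4} + 81 \left(-5\right) = \frac{1}{-6} - 405 = - \frac{1}{6} - 405 = - \frac{2431}{6}$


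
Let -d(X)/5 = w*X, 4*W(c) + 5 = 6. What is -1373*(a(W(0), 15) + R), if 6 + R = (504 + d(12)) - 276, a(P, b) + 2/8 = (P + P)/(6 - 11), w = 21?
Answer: 28513091/20 ≈ 1.4257e+6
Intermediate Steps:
W(c) = ¼ (W(c) = -5/4 + (¼)*6 = -5/4 + 3/2 = ¼)
a(P, b) = -¼ - 2*P/5 (a(P, b) = -¼ + (P + P)/(6 - 11) = -¼ + (2*P)/(-5) = -¼ + (2*P)*(-⅕) = -¼ - 2*P/5)
d(X) = -105*X
R = -1038 (R = -6 + ((504 - 105*12) - 276) = -6 + ((504 - 1260) - 276) = -6 + (-756 - 276) = -6 - 1032 = -1038)
-1373*(a(W(0), 15) + R) = -1373*((-¼ - ⅖*¼) - 1038) = -1373*((-¼ - ⅒) - 1038) = -1373*(-7/20 - 1038) = -1373*(-20767/20) = 28513091/20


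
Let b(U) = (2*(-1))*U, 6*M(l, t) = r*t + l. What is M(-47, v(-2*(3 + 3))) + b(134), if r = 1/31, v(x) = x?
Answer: -51317/186 ≈ -275.90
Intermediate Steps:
r = 1/31 ≈ 0.032258
M(l, t) = l/6 + t/186 (M(l, t) = (t/31 + l)/6 = (l + t/31)/6 = l/6 + t/186)
b(U) = -2*U
M(-47, v(-2*(3 + 3))) + b(134) = ((⅙)*(-47) + (-2*(3 + 3))/186) - 2*134 = (-47/6 + (-2*6)/186) - 268 = (-47/6 + (1/186)*(-12)) - 268 = (-47/6 - 2/31) - 268 = -1469/186 - 268 = -51317/186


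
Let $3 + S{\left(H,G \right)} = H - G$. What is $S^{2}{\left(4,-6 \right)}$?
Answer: $49$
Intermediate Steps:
$S{\left(H,G \right)} = -3 + H - G$ ($S{\left(H,G \right)} = -3 - \left(G - H\right) = -3 + H - G$)
$S^{2}{\left(4,-6 \right)} = \left(-3 + 4 - -6\right)^{2} = \left(-3 + 4 + 6\right)^{2} = 7^{2} = 49$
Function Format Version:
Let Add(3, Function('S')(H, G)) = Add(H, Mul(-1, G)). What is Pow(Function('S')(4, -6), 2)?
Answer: 49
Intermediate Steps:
Function('S')(H, G) = Add(-3, H, Mul(-1, G)) (Function('S')(H, G) = Add(-3, Add(H, Mul(-1, G))) = Add(-3, H, Mul(-1, G)))
Pow(Function('S')(4, -6), 2) = Pow(Add(-3, 4, Mul(-1, -6)), 2) = Pow(Add(-3, 4, 6), 2) = Pow(7, 2) = 49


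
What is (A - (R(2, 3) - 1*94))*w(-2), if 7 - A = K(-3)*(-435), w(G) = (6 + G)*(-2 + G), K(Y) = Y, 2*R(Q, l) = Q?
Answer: 19280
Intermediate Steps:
R(Q, l) = Q/2
w(G) = (-2 + G)*(6 + G)
A = -1298 (A = 7 - (-3)*(-435) = 7 - 1*1305 = 7 - 1305 = -1298)
(A - (R(2, 3) - 1*94))*w(-2) = (-1298 - ((½)*2 - 1*94))*(-12 + (-2)² + 4*(-2)) = (-1298 - (1 - 94))*(-12 + 4 - 8) = (-1298 - 1*(-93))*(-16) = (-1298 + 93)*(-16) = -1205*(-16) = 19280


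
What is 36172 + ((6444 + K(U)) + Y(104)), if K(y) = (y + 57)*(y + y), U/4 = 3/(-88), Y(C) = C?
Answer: 10334487/242 ≈ 42705.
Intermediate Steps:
U = -3/22 (U = 4*(3/(-88)) = 4*(3*(-1/88)) = 4*(-3/88) = -3/22 ≈ -0.13636)
K(y) = 2*y*(57 + y) (K(y) = (57 + y)*(2*y) = 2*y*(57 + y))
36172 + ((6444 + K(U)) + Y(104)) = 36172 + ((6444 + 2*(-3/22)*(57 - 3/22)) + 104) = 36172 + ((6444 + 2*(-3/22)*(1251/22)) + 104) = 36172 + ((6444 - 3753/242) + 104) = 36172 + (1555695/242 + 104) = 36172 + 1580863/242 = 10334487/242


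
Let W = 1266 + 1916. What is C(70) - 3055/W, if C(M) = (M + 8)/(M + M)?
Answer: -22438/55685 ≈ -0.40295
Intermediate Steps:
W = 3182
C(M) = (8 + M)/(2*M) (C(M) = (8 + M)/((2*M)) = (8 + M)*(1/(2*M)) = (8 + M)/(2*M))
C(70) - 3055/W = (½)*(8 + 70)/70 - 3055/3182 = (½)*(1/70)*78 - 3055/3182 = 39/70 - 1*3055/3182 = 39/70 - 3055/3182 = -22438/55685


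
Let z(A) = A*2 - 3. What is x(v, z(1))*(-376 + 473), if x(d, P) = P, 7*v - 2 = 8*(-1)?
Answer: -97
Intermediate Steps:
z(A) = -3 + 2*A (z(A) = 2*A - 3 = -3 + 2*A)
v = -6/7 (v = 2/7 + (8*(-1))/7 = 2/7 + (1/7)*(-8) = 2/7 - 8/7 = -6/7 ≈ -0.85714)
x(v, z(1))*(-376 + 473) = (-3 + 2*1)*(-376 + 473) = (-3 + 2)*97 = -1*97 = -97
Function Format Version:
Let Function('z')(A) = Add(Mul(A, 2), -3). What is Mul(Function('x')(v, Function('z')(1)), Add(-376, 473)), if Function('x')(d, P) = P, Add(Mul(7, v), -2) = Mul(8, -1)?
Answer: -97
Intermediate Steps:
Function('z')(A) = Add(-3, Mul(2, A)) (Function('z')(A) = Add(Mul(2, A), -3) = Add(-3, Mul(2, A)))
v = Rational(-6, 7) (v = Add(Rational(2, 7), Mul(Rational(1, 7), Mul(8, -1))) = Add(Rational(2, 7), Mul(Rational(1, 7), -8)) = Add(Rational(2, 7), Rational(-8, 7)) = Rational(-6, 7) ≈ -0.85714)
Mul(Function('x')(v, Function('z')(1)), Add(-376, 473)) = Mul(Add(-3, Mul(2, 1)), Add(-376, 473)) = Mul(Add(-3, 2), 97) = Mul(-1, 97) = -97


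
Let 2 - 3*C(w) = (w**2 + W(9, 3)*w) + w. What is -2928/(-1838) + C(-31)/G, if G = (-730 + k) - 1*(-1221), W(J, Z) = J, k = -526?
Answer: 750151/96495 ≈ 7.7740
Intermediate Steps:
C(w) = 2/3 - 10*w/3 - w**2/3 (C(w) = 2/3 - ((w**2 + 9*w) + w)/3 = 2/3 - (w**2 + 10*w)/3 = 2/3 + (-10*w/3 - w**2/3) = 2/3 - 10*w/3 - w**2/3)
G = -35 (G = (-730 - 526) - 1*(-1221) = -1256 + 1221 = -35)
-2928/(-1838) + C(-31)/G = -2928/(-1838) + (2/3 - 10/3*(-31) - 1/3*(-31)**2)/(-35) = -2928*(-1/1838) + (2/3 + 310/3 - 1/3*961)*(-1/35) = 1464/919 + (2/3 + 310/3 - 961/3)*(-1/35) = 1464/919 - 649/3*(-1/35) = 1464/919 + 649/105 = 750151/96495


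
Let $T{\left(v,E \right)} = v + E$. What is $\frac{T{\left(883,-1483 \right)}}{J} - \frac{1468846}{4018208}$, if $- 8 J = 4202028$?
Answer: $- \frac{256368525887}{703525938576} \approx -0.36441$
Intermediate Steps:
$J = - \frac{1050507}{2}$ ($J = \left(- \frac{1}{8}\right) 4202028 = - \frac{1050507}{2} \approx -5.2525 \cdot 10^{5}$)
$T{\left(v,E \right)} = E + v$
$\frac{T{\left(883,-1483 \right)}}{J} - \frac{1468846}{4018208} = \frac{-1483 + 883}{- \frac{1050507}{2}} - \frac{1468846}{4018208} = \left(-600\right) \left(- \frac{2}{1050507}\right) - \frac{734423}{2009104} = \frac{400}{350169} - \frac{734423}{2009104} = - \frac{256368525887}{703525938576}$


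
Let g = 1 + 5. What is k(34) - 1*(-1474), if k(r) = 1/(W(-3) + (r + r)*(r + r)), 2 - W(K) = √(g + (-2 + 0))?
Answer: 6815777/4624 ≈ 1474.0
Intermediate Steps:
g = 6
W(K) = 0 (W(K) = 2 - √(6 + (-2 + 0)) = 2 - √(6 - 2) = 2 - √4 = 2 - 1*2 = 2 - 2 = 0)
k(r) = 1/(4*r²) (k(r) = 1/(0 + (r + r)*(r + r)) = 1/(0 + (2*r)*(2*r)) = 1/(0 + 4*r²) = 1/(4*r²))
k(34) - 1*(-1474) = (¼)/34² - 1*(-1474) = (¼)*(1/1156) + 1474 = 1/4624 + 1474 = 6815777/4624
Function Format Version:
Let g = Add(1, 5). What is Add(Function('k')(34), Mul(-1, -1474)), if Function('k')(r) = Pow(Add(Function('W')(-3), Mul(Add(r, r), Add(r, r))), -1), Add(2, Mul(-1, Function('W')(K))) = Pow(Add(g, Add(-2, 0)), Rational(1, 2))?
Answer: Rational(6815777, 4624) ≈ 1474.0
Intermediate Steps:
g = 6
Function('W')(K) = 0 (Function('W')(K) = Add(2, Mul(-1, Pow(Add(6, Add(-2, 0)), Rational(1, 2)))) = Add(2, Mul(-1, Pow(Add(6, -2), Rational(1, 2)))) = Add(2, Mul(-1, Pow(4, Rational(1, 2)))) = Add(2, Mul(-1, 2)) = Add(2, -2) = 0)
Function('k')(r) = Mul(Rational(1, 4), Pow(r, -2)) (Function('k')(r) = Pow(Add(0, Mul(Add(r, r), Add(r, r))), -1) = Pow(Add(0, Mul(Mul(2, r), Mul(2, r))), -1) = Pow(Add(0, Mul(4, Pow(r, 2))), -1) = Pow(Mul(4, Pow(r, 2)), -1) = Mul(Rational(1, 4), Pow(r, -2)))
Add(Function('k')(34), Mul(-1, -1474)) = Add(Mul(Rational(1, 4), Pow(34, -2)), Mul(-1, -1474)) = Add(Mul(Rational(1, 4), Rational(1, 1156)), 1474) = Add(Rational(1, 4624), 1474) = Rational(6815777, 4624)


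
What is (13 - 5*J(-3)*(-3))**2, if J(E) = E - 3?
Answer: 5929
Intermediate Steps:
J(E) = -3 + E
(13 - 5*J(-3)*(-3))**2 = (13 - 5*(-3 - 3)*(-3))**2 = (13 - 5*(-6)*(-3))**2 = (13 + 30*(-3))**2 = (13 - 90)**2 = (-77)**2 = 5929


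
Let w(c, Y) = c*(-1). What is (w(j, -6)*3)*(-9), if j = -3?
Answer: -81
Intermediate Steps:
w(c, Y) = -c
(w(j, -6)*3)*(-9) = (-1*(-3)*3)*(-9) = (3*3)*(-9) = 9*(-9) = -81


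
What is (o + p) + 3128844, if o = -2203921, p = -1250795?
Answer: -325872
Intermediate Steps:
(o + p) + 3128844 = (-2203921 - 1250795) + 3128844 = -3454716 + 3128844 = -325872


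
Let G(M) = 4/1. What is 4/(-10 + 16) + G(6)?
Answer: 14/3 ≈ 4.6667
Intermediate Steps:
G(M) = 4 (G(M) = 4*1 = 4)
4/(-10 + 16) + G(6) = 4/(-10 + 16) + 4 = 4/6 + 4 = 4*(⅙) + 4 = ⅔ + 4 = 14/3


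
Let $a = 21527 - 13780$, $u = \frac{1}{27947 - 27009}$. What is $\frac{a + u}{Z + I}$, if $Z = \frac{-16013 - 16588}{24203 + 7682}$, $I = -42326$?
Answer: $- \frac{33099759285}{180846012874} \approx -0.18303$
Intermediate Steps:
$u = \frac{1}{938} \approx 0.0010661$
$Z = - \frac{32601}{31885} \approx -1.0225$
$a = 7747$ ($a = 21527 - 13780 = 7747$)
$\frac{a + u}{Z + I} = \frac{7747 + \frac{1}{938}}{- \frac{32601}{31885} - 42326} = \frac{7266687}{938 \left(- \frac{1349597111}{31885}\right)} = \frac{7266687}{938} \left(- \frac{31885}{1349597111}\right) = - \frac{33099759285}{180846012874}$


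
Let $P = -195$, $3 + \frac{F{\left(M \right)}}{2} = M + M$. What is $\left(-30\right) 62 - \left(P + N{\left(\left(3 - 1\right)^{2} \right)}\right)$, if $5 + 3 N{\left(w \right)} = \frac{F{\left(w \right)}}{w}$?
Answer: $- \frac{9985}{6} \approx -1664.2$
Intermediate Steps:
$F{\left(M \right)} = -6 + 4 M$ ($F{\left(M \right)} = -6 + 2 \left(M + M\right) = -6 + 2 \cdot 2 M = -6 + 4 M$)
$N{\left(w \right)} = - \frac{5}{3} + \frac{-6 + 4 w}{3 w}$ ($N{\left(w \right)} = - \frac{5}{3} + \frac{\left(-6 + 4 w\right) \frac{1}{w}}{3} = - \frac{5}{3} + \frac{\frac{1}{w} \left(-6 + 4 w\right)}{3} = - \frac{5}{3} + \frac{-6 + 4 w}{3 w}$)
$\left(-30\right) 62 - \left(P + N{\left(\left(3 - 1\right)^{2} \right)}\right) = \left(-30\right) 62 - \left(-195 + \frac{-6 - \left(3 - 1\right)^{2}}{3 \left(3 - 1\right)^{2}}\right) = -1860 - \left(-195 + \frac{-6 - 2^{2}}{3 \cdot 2^{2}}\right) = -1860 - \left(-195 + \frac{-6 - 4}{3 \cdot 4}\right) = -1860 - \left(-195 + \frac{1}{3} \cdot \frac{1}{4} \left(-6 - 4\right)\right) = -1860 - \left(-195 + \frac{1}{3} \cdot \frac{1}{4} \left(-10\right)\right) = -1860 - \left(-195 - \frac{5}{6}\right) = -1860 - - \frac{1175}{6} = -1860 + \frac{1175}{6} = - \frac{9985}{6}$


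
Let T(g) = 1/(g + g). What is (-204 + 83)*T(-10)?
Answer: 121/20 ≈ 6.0500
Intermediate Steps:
T(g) = 1/(2*g)
(-204 + 83)*T(-10) = (-204 + 83)*((½)/(-10)) = -121*(-1)/(2*10) = -121*(-1/20) = 121/20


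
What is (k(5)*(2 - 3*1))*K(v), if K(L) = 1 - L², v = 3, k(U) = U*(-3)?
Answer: -120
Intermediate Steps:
k(U) = -3*U
(k(5)*(2 - 3*1))*K(v) = ((-3*5)*(2 - 3*1))*(1 - 1*3²) = (-15*(2 - 3))*(1 - 1*9) = (-15*(-1))*(1 - 9) = 15*(-8) = -120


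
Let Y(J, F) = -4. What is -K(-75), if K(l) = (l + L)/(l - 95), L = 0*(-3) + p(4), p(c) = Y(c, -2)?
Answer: -79/170 ≈ -0.46471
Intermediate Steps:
p(c) = -4
L = -4 (L = 0*(-3) - 4 = 0 - 4 = -4)
K(l) = (-4 + l)/(-95 + l) (K(l) = (l - 4)/(l - 95) = (-4 + l)/(-95 + l))
-K(-75) = -(-4 - 75)/(-95 - 75) = -(-79)/(-170) = -(-1)*(-79)/170 = -1*79/170 = -79/170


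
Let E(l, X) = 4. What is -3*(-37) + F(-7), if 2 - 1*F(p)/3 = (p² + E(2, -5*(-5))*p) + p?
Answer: 75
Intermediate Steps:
F(p) = 6 - 15*p - 3*p² (F(p) = 6 - 3*((p² + 4*p) + p) = 6 - 3*(p² + 5*p) = 6 + (-15*p - 3*p²) = 6 - 15*p - 3*p²)
-3*(-37) + F(-7) = -3*(-37) + (6 - 15*(-7) - 3*(-7)²) = 111 + (6 + 105 - 3*49) = 111 + (6 + 105 - 147) = 111 - 36 = 75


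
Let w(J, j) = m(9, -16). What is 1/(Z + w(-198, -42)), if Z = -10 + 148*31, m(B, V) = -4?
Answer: 1/4574 ≈ 0.00021863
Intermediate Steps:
w(J, j) = -4
Z = 4578 (Z = -10 + 4588 = 4578)
1/(Z + w(-198, -42)) = 1/(4578 - 4) = 1/4574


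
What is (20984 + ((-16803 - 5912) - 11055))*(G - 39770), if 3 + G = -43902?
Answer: 1069868550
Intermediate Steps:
G = -43905 (G = -3 - 43902 = -43905)
(20984 + ((-16803 - 5912) - 11055))*(G - 39770) = (20984 + ((-16803 - 5912) - 11055))*(-43905 - 39770) = (20984 + (-22715 - 11055))*(-83675) = (20984 - 33770)*(-83675) = -12786*(-83675) = 1069868550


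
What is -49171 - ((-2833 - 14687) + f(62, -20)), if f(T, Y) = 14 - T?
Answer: -31603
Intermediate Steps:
-49171 - ((-2833 - 14687) + f(62, -20)) = -49171 - ((-2833 - 14687) + (14 - 1*62)) = -49171 - (-17520 + (14 - 62)) = -49171 - (-17520 - 48) = -49171 - 1*(-17568) = -49171 + 17568 = -31603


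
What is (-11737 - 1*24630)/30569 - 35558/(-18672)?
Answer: 203963939/285392184 ≈ 0.71468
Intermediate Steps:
(-11737 - 1*24630)/30569 - 35558/(-18672) = (-11737 - 24630)*(1/30569) - 35558*(-1/18672) = -36367*1/30569 + 17779/9336 = -36367/30569 + 17779/9336 = 203963939/285392184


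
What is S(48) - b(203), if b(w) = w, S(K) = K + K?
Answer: -107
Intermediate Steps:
S(K) = 2*K
S(48) - b(203) = 2*48 - 1*203 = 96 - 203 = -107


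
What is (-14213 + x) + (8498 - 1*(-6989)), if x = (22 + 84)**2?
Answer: 12510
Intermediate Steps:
x = 11236 (x = 106**2 = 11236)
(-14213 + x) + (8498 - 1*(-6989)) = (-14213 + 11236) + (8498 - 1*(-6989)) = -2977 + (8498 + 6989) = -2977 + 15487 = 12510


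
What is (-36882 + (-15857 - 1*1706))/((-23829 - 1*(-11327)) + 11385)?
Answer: 54445/1117 ≈ 48.742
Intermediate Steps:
(-36882 + (-15857 - 1*1706))/((-23829 - 1*(-11327)) + 11385) = (-36882 + (-15857 - 1706))/((-23829 + 11327) + 11385) = (-36882 - 17563)/(-12502 + 11385) = -54445/(-1117) = -54445*(-1/1117) = 54445/1117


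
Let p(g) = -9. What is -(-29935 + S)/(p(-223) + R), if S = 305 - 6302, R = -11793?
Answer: -17966/5901 ≈ -3.0446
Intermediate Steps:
S = -5997
-(-29935 + S)/(p(-223) + R) = -(-29935 - 5997)/(-9 - 11793) = -(-35932)/(-11802) = -(-35932)*(-1)/11802 = -1*17966/5901 = -17966/5901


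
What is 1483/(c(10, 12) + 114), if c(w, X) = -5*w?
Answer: 1483/64 ≈ 23.172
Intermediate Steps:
1483/(c(10, 12) + 114) = 1483/(-5*10 + 114) = 1483/(-50 + 114) = 1483/64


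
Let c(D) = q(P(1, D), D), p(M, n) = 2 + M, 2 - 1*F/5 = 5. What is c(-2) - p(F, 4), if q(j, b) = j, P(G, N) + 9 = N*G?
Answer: 2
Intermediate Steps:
F = -15 (F = 10 - 5*5 = 10 - 25 = -15)
P(G, N) = -9 + G*N (P(G, N) = -9 + N*G = -9 + G*N)
c(D) = -9 + D (c(D) = -9 + 1*D = -9 + D)
c(-2) - p(F, 4) = (-9 - 2) - (2 - 15) = -11 - 1*(-13) = -11 + 13 = 2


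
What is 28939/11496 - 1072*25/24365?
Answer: 79401187/56020008 ≈ 1.4174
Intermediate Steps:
28939/11496 - 1072*25/24365 = 28939*(1/11496) - 26800*1/24365 = 28939/11496 - 5360/4873 = 79401187/56020008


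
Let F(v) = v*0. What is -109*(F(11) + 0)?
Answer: 0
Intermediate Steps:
F(v) = 0
-109*(F(11) + 0) = -109*(0 + 0) = -109*0 = 0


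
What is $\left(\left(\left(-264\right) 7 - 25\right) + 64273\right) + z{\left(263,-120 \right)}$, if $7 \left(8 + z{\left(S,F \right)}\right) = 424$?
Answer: $\frac{437168}{7} \approx 62453.0$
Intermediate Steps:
$z{\left(S,F \right)} = \frac{368}{7}$ ($z{\left(S,F \right)} = -8 + \frac{1}{7} \cdot 424 = -8 + \frac{424}{7} = \frac{368}{7}$)
$\left(\left(\left(-264\right) 7 - 25\right) + 64273\right) + z{\left(263,-120 \right)} = \left(\left(\left(-264\right) 7 - 25\right) + 64273\right) + \frac{368}{7} = \left(\left(-1848 - 25\right) + 64273\right) + \frac{368}{7} = \left(-1873 + 64273\right) + \frac{368}{7} = 62400 + \frac{368}{7} = \frac{437168}{7}$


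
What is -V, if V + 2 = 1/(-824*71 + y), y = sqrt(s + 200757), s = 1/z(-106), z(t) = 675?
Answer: 577554723731/288774893728 + 15*sqrt(6352077)/288774893728 ≈ 2.0000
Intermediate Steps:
s = 1/675 ≈ 0.0014815
y = 8*sqrt(6352077)/45 (y = sqrt(1/675 + 200757) = sqrt(135510976/675) = 8*sqrt(6352077)/45 ≈ 448.06)
V = -2 + 1/(-58504 + 8*sqrt(6352077)/45) (V = -2 + 1/(-824*71 + 8*sqrt(6352077)/45) = -2 + 1/(-58504 + 8*sqrt(6352077)/45) ≈ -2.0000)
-V = -(-577554723731/288774893728 - 15*sqrt(6352077)/288774893728) = 577554723731/288774893728 + 15*sqrt(6352077)/288774893728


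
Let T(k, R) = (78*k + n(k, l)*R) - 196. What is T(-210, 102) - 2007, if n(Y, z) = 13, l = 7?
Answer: -17257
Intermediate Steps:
T(k, R) = -196 + 13*R + 78*k (T(k, R) = (78*k + 13*R) - 196 = (13*R + 78*k) - 196 = -196 + 13*R + 78*k)
T(-210, 102) - 2007 = (-196 + 13*102 + 78*(-210)) - 2007 = (-196 + 1326 - 16380) - 2007 = -15250 - 2007 = -17257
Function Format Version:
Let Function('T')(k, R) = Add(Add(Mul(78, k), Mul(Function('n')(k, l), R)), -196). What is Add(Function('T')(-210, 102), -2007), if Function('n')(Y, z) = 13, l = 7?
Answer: -17257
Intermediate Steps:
Function('T')(k, R) = Add(-196, Mul(13, R), Mul(78, k)) (Function('T')(k, R) = Add(Add(Mul(78, k), Mul(13, R)), -196) = Add(Add(Mul(13, R), Mul(78, k)), -196) = Add(-196, Mul(13, R), Mul(78, k)))
Add(Function('T')(-210, 102), -2007) = Add(Add(-196, Mul(13, 102), Mul(78, -210)), -2007) = Add(Add(-196, 1326, -16380), -2007) = Add(-15250, -2007) = -17257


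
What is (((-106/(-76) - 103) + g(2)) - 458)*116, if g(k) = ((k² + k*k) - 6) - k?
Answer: -1233370/19 ≈ -64914.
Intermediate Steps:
g(k) = -6 - k + 2*k² (g(k) = ((k² + k²) - 6) - k = (2*k² - 6) - k = (-6 + 2*k²) - k = -6 - k + 2*k²)
(((-106/(-76) - 103) + g(2)) - 458)*116 = (((-106/(-76) - 103) + (-6 - 1*2 + 2*2²)) - 458)*116 = (((-106*(-1/76) - 103) + (-6 - 2 + 2*4)) - 458)*116 = (((53/38 - 103) + (-6 - 2 + 8)) - 458)*116 = ((-3861/38 + 0) - 458)*116 = (-3861/38 - 458)*116 = -21265/38*116 = -1233370/19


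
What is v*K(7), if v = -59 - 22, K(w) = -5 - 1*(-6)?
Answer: -81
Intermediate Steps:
K(w) = 1 (K(w) = -5 + 6 = 1)
v = -81
v*K(7) = -81*1 = -81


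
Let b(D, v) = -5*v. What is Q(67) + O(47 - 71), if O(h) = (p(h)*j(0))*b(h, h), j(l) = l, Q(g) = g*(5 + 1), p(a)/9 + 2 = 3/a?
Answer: 402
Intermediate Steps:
p(a) = -18 + 27/a (p(a) = -18 + 9*(3/a) = -18 + 27/a)
Q(g) = 6*g (Q(g) = g*6 = 6*g)
O(h) = 0 (O(h) = ((-18 + 27/h)*0)*(-5*h) = 0*(-5*h) = 0)
Q(67) + O(47 - 71) = 6*67 + 0 = 402 + 0 = 402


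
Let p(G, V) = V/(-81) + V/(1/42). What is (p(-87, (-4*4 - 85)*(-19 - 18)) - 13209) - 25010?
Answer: 9613798/81 ≈ 1.1869e+5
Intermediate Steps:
p(G, V) = 3401*V/81 (p(G, V) = V*(-1/81) + V/(1/42) = -V/81 + V*42 = -V/81 + 42*V = 3401*V/81)
(p(-87, (-4*4 - 85)*(-19 - 18)) - 13209) - 25010 = (3401*((-4*4 - 85)*(-19 - 18))/81 - 13209) - 25010 = (3401*((-16 - 85)*(-37))/81 - 13209) - 25010 = (3401*(-101*(-37))/81 - 13209) - 25010 = ((3401/81)*3737 - 13209) - 25010 = (12709537/81 - 13209) - 25010 = 11639608/81 - 25010 = 9613798/81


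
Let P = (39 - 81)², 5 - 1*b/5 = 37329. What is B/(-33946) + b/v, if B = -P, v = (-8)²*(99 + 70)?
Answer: -789490387/45894992 ≈ -17.202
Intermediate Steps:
v = 10816 (v = 64*169 = 10816)
b = -186620 (b = 25 - 5*37329 = 25 - 186645 = -186620)
P = 1764 (P = (-42)² = 1764)
B = -1764 (B = -1*1764 = -1764)
B/(-33946) + b/v = -1764/(-33946) - 186620/10816 = -1764*(-1/33946) - 186620*1/10816 = 882/16973 - 46655/2704 = -789490387/45894992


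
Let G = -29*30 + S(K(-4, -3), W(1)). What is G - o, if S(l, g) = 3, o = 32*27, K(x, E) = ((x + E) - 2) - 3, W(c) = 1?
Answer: -1731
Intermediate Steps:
K(x, E) = -5 + E + x (K(x, E) = ((E + x) - 2) - 3 = (-2 + E + x) - 3 = -5 + E + x)
o = 864
G = -867 (G = -29*30 + 3 = -870 + 3 = -867)
G - o = -867 - 1*864 = -867 - 864 = -1731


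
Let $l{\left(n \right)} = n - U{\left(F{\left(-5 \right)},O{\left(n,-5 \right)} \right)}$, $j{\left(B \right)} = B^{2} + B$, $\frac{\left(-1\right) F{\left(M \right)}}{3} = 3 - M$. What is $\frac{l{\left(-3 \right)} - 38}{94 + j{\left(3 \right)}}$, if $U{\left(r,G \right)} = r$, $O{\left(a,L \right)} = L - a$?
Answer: $- \frac{17}{106} \approx -0.16038$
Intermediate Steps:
$F{\left(M \right)} = -9 + 3 M$ ($F{\left(M \right)} = - 3 \left(3 - M\right) = -9 + 3 M$)
$j{\left(B \right)} = B + B^{2}$
$l{\left(n \right)} = 24 + n$ ($l{\left(n \right)} = n - \left(-9 + 3 \left(-5\right)\right) = n - \left(-9 - 15\right) = n - -24 = n + 24 = 24 + n$)
$\frac{l{\left(-3 \right)} - 38}{94 + j{\left(3 \right)}} = \frac{\left(24 - 3\right) - 38}{94 + 3 \left(1 + 3\right)} = \frac{21 - 38}{94 + 3 \cdot 4} = \frac{1}{94 + 12} \left(-17\right) = \frac{1}{106} \left(-17\right) = - \frac{17}{106}$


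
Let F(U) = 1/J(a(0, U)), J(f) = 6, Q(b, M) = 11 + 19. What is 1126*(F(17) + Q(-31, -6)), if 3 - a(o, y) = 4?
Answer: 101903/3 ≈ 33968.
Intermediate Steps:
a(o, y) = -1 (a(o, y) = 3 - 1*4 = 3 - 4 = -1)
Q(b, M) = 30
F(U) = ⅙ (F(U) = 1/6 = ⅙)
1126*(F(17) + Q(-31, -6)) = 1126*(⅙ + 30) = 1126*(181/6) = 101903/3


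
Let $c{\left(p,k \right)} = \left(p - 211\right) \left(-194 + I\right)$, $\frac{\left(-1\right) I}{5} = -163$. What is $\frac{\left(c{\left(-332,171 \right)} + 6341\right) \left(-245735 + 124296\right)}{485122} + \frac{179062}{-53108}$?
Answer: $\frac{683024550795}{8247074} \approx 82820.0$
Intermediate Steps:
$I = 815$ ($I = \left(-5\right) \left(-163\right) = 815$)
$c{\left(p,k \right)} = -131031 + 621 p$ ($c{\left(p,k \right)} = \left(p - 211\right) \left(-194 + 815\right) = \left(-211 + p\right) 621 = -131031 + 621 p$)
$\frac{\left(c{\left(-332,171 \right)} + 6341\right) \left(-245735 + 124296\right)}{485122} + \frac{179062}{-53108} = \frac{\left(\left(-131031 + 621 \left(-332\right)\right) + 6341\right) \left(-245735 + 124296\right)}{485122} + \frac{179062}{-53108} = \left(\left(-131031 - 206172\right) + 6341\right) \left(-121439\right) \frac{1}{485122} + 179062 \left(- \frac{1}{53108}\right) = \left(-337203 + 6341\right) \left(-121439\right) \frac{1}{485122} - \frac{1261}{374} = \left(-330862\right) \left(-121439\right) \frac{1}{485122} - \frac{1261}{374} = 40179550418 \cdot \frac{1}{485122} - \frac{1261}{374} = \frac{20089775209}{242561} - \frac{1261}{374} = \frac{683024550795}{8247074}$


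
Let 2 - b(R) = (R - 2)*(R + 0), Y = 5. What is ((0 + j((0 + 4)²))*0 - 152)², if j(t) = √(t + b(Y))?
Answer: 23104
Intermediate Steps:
b(R) = 2 - R*(-2 + R) (b(R) = 2 - (R - 2)*(R + 0) = 2 - (-2 + R)*R = 2 - R*(-2 + R))
j(t) = √(-13 + t) (j(t) = √(t + (2 - 1*5² + 2*5)) = √(t + (2 - 1*25 + 10)) = √(t + (2 - 25 + 10)) = √(t - 13) = √(-13 + t))
((0 + j((0 + 4)²))*0 - 152)² = ((0 + √(-13 + (0 + 4)²))*0 - 152)² = ((0 + √(-13 + 4²))*0 - 152)² = ((0 + √(-13 + 16))*0 - 152)² = ((0 + √3)*0 - 152)² = (√3*0 - 152)² = (0 - 152)² = (-152)² = 23104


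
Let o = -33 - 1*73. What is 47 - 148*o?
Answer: 15735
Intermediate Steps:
o = -106 (o = -33 - 73 = -106)
47 - 148*o = 47 - 148*(-106) = 47 + 15688 = 15735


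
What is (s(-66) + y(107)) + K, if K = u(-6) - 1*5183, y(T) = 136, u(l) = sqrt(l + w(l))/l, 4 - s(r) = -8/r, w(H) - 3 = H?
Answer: -166423/33 - I/2 ≈ -5043.1 - 0.5*I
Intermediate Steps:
w(H) = 3 + H
s(r) = 4 + 8/r (s(r) = 4 - (-8)/r = 4 + 8/r)
u(l) = sqrt(3 + 2*l)/l (u(l) = sqrt(l + (3 + l))/l = sqrt(3 + 2*l)/l)
K = -5183 - I/2 (K = sqrt(3 + 2*(-6))/(-6) - 1*5183 = -sqrt(3 - 12)/6 - 5183 = -I/2 - 5183 = -5183 - I/2 ≈ -5183.0 - 0.5*I)
(s(-66) + y(107)) + K = ((4 + 8/(-66)) + 136) + (-5183 - I/2) = ((4 + 8*(-1/66)) + 136) + (-5183 - I/2) = ((4 - 4/33) + 136) + (-5183 - I/2) = (128/33 + 136) + (-5183 - I/2) = 4616/33 + (-5183 - I/2) = -166423/33 - I/2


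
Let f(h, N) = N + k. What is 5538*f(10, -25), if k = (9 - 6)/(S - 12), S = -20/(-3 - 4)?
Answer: -4488549/32 ≈ -1.4027e+5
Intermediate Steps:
S = 20/7 (S = -20/(-7) = -20*(-⅐) = 20/7 ≈ 2.8571)
k = -21/64 (k = (9 - 6)/(20/7 - 12) = 3/(-64/7) = 3*(-7/64) = -21/64 ≈ -0.32813)
f(h, N) = -21/64 + N (f(h, N) = N - 21/64 = -21/64 + N)
5538*f(10, -25) = 5538*(-21/64 - 25) = 5538*(-1621/64) = -4488549/32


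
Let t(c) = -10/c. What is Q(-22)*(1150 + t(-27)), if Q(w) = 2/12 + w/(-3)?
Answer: 77650/9 ≈ 8627.8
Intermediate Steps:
Q(w) = ⅙ - w/3 (Q(w) = 2*(1/12) + w*(-⅓) = ⅙ - w/3)
Q(-22)*(1150 + t(-27)) = (⅙ - ⅓*(-22))*(1150 - 10/(-27)) = (⅙ + 22/3)*(1150 - 10*(-1/27)) = 15*(1150 + 10/27)/2 = (15/2)*(31060/27) = 77650/9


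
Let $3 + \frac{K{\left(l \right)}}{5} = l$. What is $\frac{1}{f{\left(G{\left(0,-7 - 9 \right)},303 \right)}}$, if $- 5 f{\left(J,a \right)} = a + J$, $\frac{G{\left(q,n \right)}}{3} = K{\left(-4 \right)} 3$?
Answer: $\frac{5}{12} \approx 0.41667$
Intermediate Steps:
$K{\left(l \right)} = -15 + 5 l$
$G{\left(q,n \right)} = -315$ ($G{\left(q,n \right)} = 3 \left(-15 + 5 \left(-4\right)\right) 3 = 3 \left(-15 - 20\right) 3 = 3 \left(\left(-35\right) 3\right) = 3 \left(-105\right) = -315$)
$f{\left(J,a \right)} = - \frac{J}{5} - \frac{a}{5}$ ($f{\left(J,a \right)} = - \frac{a + J}{5} = - \frac{J + a}{5} = - \frac{J}{5} - \frac{a}{5}$)
$\frac{1}{f{\left(G{\left(0,-7 - 9 \right)},303 \right)}} = \frac{1}{\left(- \frac{1}{5}\right) \left(-315\right) - \frac{303}{5}} = \frac{1}{63 - \frac{303}{5}} = \frac{1}{\frac{12}{5}} = \frac{5}{12}$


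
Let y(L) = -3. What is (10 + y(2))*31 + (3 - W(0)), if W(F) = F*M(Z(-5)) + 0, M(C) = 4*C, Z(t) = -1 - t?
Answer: 220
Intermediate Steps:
W(F) = 16*F (W(F) = F*(4*(-1 - 1*(-5))) + 0 = F*(4*(-1 + 5)) + 0 = F*(4*4) + 0 = F*16 + 0 = 16*F + 0 = 16*F)
(10 + y(2))*31 + (3 - W(0)) = (10 - 3)*31 + (3 - 16*0) = 7*31 + (3 - 1*0) = 217 + (3 + 0) = 217 + 3 = 220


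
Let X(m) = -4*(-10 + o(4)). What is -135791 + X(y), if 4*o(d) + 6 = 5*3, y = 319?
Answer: -135760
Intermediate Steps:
o(d) = 9/4 (o(d) = -3/2 + (5*3)/4 = -3/2 + (1/4)*15 = -3/2 + 15/4 = 9/4)
X(m) = 31 (X(m) = -4*(-10 + 9/4) = -4*(-31/4) = 31)
-135791 + X(y) = -135791 + 31 = -135760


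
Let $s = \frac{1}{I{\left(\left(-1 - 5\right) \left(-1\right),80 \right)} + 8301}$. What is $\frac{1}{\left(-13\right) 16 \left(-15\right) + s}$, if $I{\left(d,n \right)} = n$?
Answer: $\frac{8381}{26148721} \approx 0.00032051$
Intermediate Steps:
$s = \frac{1}{8381}$ ($s = \frac{1}{80 + 8301} = \frac{1}{8381} \approx 0.00011932$)
$\frac{1}{\left(-13\right) 16 \left(-15\right) + s} = \frac{1}{\left(-13\right) 16 \left(-15\right) + \frac{1}{8381}} = \frac{1}{\left(-208\right) \left(-15\right) + \frac{1}{8381}} = \frac{1}{3120 + \frac{1}{8381}} = \frac{1}{\frac{26148721}{8381}} = \frac{8381}{26148721}$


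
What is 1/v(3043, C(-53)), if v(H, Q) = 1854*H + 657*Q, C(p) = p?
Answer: 1/5606901 ≈ 1.7835e-7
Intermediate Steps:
v(H, Q) = 657*Q + 1854*H
1/v(3043, C(-53)) = 1/(657*(-53) + 1854*3043) = 1/(-34821 + 5641722) = 1/5606901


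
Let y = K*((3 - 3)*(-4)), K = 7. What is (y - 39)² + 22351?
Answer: 23872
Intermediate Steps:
y = 0 (y = 7*((3 - 3)*(-4)) = 7*(0*(-4)) = 7*0 = 0)
(y - 39)² + 22351 = (0 - 39)² + 22351 = (-39)² + 22351 = 1521 + 22351 = 23872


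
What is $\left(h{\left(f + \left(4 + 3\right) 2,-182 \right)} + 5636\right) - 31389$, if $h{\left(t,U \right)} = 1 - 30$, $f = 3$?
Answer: $-25782$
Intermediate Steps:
$h{\left(t,U \right)} = -29$ ($h{\left(t,U \right)} = 1 - 30 = -29$)
$\left(h{\left(f + \left(4 + 3\right) 2,-182 \right)} + 5636\right) - 31389 = \left(-29 + 5636\right) - 31389 = 5607 - 31389 = -25782$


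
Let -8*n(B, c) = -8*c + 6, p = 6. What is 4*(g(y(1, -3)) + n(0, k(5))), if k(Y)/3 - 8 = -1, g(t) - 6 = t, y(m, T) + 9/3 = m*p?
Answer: 117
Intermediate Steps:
y(m, T) = -3 + 6*m (y(m, T) = -3 + m*6 = -3 + 6*m)
g(t) = 6 + t
k(Y) = 21 (k(Y) = 24 + 3*(-1) = 24 - 3 = 21)
n(B, c) = -3/4 + c (n(B, c) = -(-8*c + 6)/8 = -(6 - 8*c)/8 = -3/4 + c)
4*(g(y(1, -3)) + n(0, k(5))) = 4*((6 + (-3 + 6*1)) + (-3/4 + 21)) = 4*((6 + (-3 + 6)) + 81/4) = 4*((6 + 3) + 81/4) = 4*(9 + 81/4) = 4*(117/4) = 117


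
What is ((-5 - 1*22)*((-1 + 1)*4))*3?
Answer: 0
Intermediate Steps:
((-5 - 1*22)*((-1 + 1)*4))*3 = ((-5 - 22)*(0*4))*3 = -27*0*3 = 0*3 = 0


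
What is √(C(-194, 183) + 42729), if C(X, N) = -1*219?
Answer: √42510 ≈ 206.18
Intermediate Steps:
C(X, N) = -219
√(C(-194, 183) + 42729) = √(-219 + 42729) = √42510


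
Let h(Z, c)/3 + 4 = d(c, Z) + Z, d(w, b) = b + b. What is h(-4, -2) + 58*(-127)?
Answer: -7414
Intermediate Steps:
d(w, b) = 2*b
h(Z, c) = -12 + 9*Z (h(Z, c) = -12 + 3*(2*Z + Z) = -12 + 3*(3*Z) = -12 + 9*Z)
h(-4, -2) + 58*(-127) = (-12 + 9*(-4)) + 58*(-127) = (-12 - 36) - 7366 = -48 - 7366 = -7414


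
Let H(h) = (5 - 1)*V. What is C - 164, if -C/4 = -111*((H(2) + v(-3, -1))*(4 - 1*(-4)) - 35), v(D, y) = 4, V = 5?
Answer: 69544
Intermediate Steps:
H(h) = 20 (H(h) = (5 - 1)*5 = 4*5 = 20)
C = 69708 (C = -(-444)*((20 + 4)*(4 - 1*(-4)) - 35) = -(-444)*(24*(4 + 4) - 35) = -(-444)*(24*8 - 35) = -(-444)*(192 - 35) = -(-444)*157 = -4*(-17427) = 69708)
C - 164 = 69708 - 164 = 69544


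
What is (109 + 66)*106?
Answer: 18550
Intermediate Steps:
(109 + 66)*106 = 175*106 = 18550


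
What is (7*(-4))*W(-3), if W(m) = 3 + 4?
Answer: -196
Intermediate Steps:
W(m) = 7
(7*(-4))*W(-3) = (7*(-4))*7 = -28*7 = -196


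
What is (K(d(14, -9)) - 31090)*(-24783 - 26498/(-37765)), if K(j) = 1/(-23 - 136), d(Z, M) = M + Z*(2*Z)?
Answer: 4626462051658567/6004635 ≈ 7.7048e+8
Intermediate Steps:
d(Z, M) = M + 2*Z²
K(j) = -1/159 (K(j) = 1/(-159) = -1/159)
(K(d(14, -9)) - 31090)*(-24783 - 26498/(-37765)) = (-1/159 - 31090)*(-24783 - 26498/(-37765)) = -4943311*(-24783 - 26498*(-1/37765))/159 = -4943311*(-24783 + 26498/37765)/159 = -4943311/159*(-935903497/37765) = 4626462051658567/6004635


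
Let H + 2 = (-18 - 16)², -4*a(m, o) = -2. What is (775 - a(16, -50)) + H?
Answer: 3857/2 ≈ 1928.5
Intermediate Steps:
a(m, o) = ½ (a(m, o) = -¼*(-2) = ½)
H = 1154 (H = -2 + (-18 - 16)² = -2 + (-34)² = -2 + 1156 = 1154)
(775 - a(16, -50)) + H = (775 - 1*½) + 1154 = (775 - ½) + 1154 = 1549/2 + 1154 = 3857/2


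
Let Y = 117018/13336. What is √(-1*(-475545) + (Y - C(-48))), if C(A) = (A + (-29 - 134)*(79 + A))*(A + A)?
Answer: I*√157198698453/3334 ≈ 118.92*I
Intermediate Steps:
Y = 58509/6668 (Y = 117018*(1/13336) = 58509/6668 ≈ 8.7746)
C(A) = 2*A*(-12877 - 162*A) (C(A) = (A - 163*(79 + A))*(2*A) = (A + (-12877 - 163*A))*(2*A) = (-12877 - 162*A)*(2*A) = 2*A*(-12877 - 162*A))
√(-1*(-475545) + (Y - C(-48))) = √(-1*(-475545) + (58509/6668 - (-2)*(-48)*(12877 + 162*(-48)))) = √(475545 + (58509/6668 - (-2)*(-48)*(12877 - 7776))) = √(475545 + (58509/6668 - (-2)*(-48)*5101)) = √(475545 + (58509/6668 - 1*489696)) = √(475545 + (58509/6668 - 489696)) = √(475545 - 3265234419/6668) = √(-94300359/6668) = I*√157198698453/3334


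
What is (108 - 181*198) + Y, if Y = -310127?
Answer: -345857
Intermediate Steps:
(108 - 181*198) + Y = (108 - 181*198) - 310127 = (108 - 35838) - 310127 = -35730 - 310127 = -345857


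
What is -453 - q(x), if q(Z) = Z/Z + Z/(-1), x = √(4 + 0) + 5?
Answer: -447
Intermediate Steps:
x = 7 (x = √4 + 5 = 2 + 5 = 7)
q(Z) = 1 - Z (q(Z) = 1 + Z*(-1) = 1 - Z)
-453 - q(x) = -453 - (1 - 1*7) = -453 - (1 - 7) = -453 - 1*(-6) = -453 + 6 = -447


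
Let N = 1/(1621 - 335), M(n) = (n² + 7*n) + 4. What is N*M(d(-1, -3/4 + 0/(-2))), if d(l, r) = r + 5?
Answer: 829/20576 ≈ 0.040290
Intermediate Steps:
d(l, r) = 5 + r
M(n) = 4 + n² + 7*n
N = 1/1286 ≈ 0.00077760
N*M(d(-1, -3/4 + 0/(-2))) = (4 + (5 + (-3/4 + 0/(-2)))² + 7*(5 + (-3/4 + 0/(-2))))/1286 = (4 + (5 + (-3*¼ + 0*(-½)))² + 7*(5 + (-3*¼ + 0*(-½))))/1286 = (4 + (5 + (-¾ + 0))² + 7*(5 + (-¾ + 0)))/1286 = (4 + (5 - ¾)² + 7*(5 - ¾))/1286 = (4 + (17/4)² + 7*(17/4))/1286 = (4 + 289/16 + 119/4)/1286 = (1/1286)*(829/16) = 829/20576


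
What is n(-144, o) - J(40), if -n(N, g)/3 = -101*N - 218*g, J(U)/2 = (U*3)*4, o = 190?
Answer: 79668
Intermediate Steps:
J(U) = 24*U (J(U) = 2*((U*3)*4) = 2*((3*U)*4) = 2*(12*U) = 24*U)
n(N, g) = 303*N + 654*g (n(N, g) = -3*(-101*N - 218*g) = -3*(-218*g - 101*N) = 303*N + 654*g)
n(-144, o) - J(40) = (303*(-144) + 654*190) - 24*40 = (-43632 + 124260) - 1*960 = 80628 - 960 = 79668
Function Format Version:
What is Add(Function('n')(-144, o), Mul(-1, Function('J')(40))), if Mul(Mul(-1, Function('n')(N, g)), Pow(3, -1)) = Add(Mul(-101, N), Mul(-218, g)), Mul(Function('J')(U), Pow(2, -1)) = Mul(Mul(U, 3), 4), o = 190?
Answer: 79668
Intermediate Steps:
Function('J')(U) = Mul(24, U) (Function('J')(U) = Mul(2, Mul(Mul(U, 3), 4)) = Mul(2, Mul(Mul(3, U), 4)) = Mul(2, Mul(12, U)) = Mul(24, U))
Function('n')(N, g) = Add(Mul(303, N), Mul(654, g)) (Function('n')(N, g) = Mul(-3, Add(Mul(-101, N), Mul(-218, g))) = Mul(-3, Add(Mul(-218, g), Mul(-101, N))) = Add(Mul(303, N), Mul(654, g)))
Add(Function('n')(-144, o), Mul(-1, Function('J')(40))) = Add(Add(Mul(303, -144), Mul(654, 190)), Mul(-1, Mul(24, 40))) = Add(Add(-43632, 124260), Mul(-1, 960)) = Add(80628, -960) = 79668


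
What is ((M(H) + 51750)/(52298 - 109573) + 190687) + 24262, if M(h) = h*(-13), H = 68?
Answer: 424522521/1975 ≈ 2.1495e+5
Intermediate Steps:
M(h) = -13*h
((M(H) + 51750)/(52298 - 109573) + 190687) + 24262 = ((-13*68 + 51750)/(52298 - 109573) + 190687) + 24262 = ((-884 + 51750)/(-57275) + 190687) + 24262 = (50866*(-1/57275) + 190687) + 24262 = (-1754/1975 + 190687) + 24262 = 376605071/1975 + 24262 = 424522521/1975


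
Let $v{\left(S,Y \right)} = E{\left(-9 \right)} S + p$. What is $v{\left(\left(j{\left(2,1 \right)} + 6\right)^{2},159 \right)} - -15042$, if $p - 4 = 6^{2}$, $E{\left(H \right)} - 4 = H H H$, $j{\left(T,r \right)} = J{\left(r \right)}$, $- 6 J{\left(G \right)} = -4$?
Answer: $- \frac{154262}{9} \approx -17140.0$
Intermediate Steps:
$J{\left(G \right)} = \frac{2}{3}$ ($J{\left(G \right)} = \left(- \frac{1}{6}\right) \left(-4\right) = \frac{2}{3}$)
$j{\left(T,r \right)} = \frac{2}{3}$
$E{\left(H \right)} = 4 + H^{3}$ ($E{\left(H \right)} = 4 + H H H = 4 + H^{2} H = 4 + H^{3}$)
$p = 40$ ($p = 4 + 6^{2} = 4 + 36 = 40$)
$v{\left(S,Y \right)} = 40 - 725 S$ ($v{\left(S,Y \right)} = \left(4 + \left(-9\right)^{3}\right) S + 40 = \left(4 - 729\right) S + 40 = - 725 S + 40 = 40 - 725 S$)
$v{\left(\left(j{\left(2,1 \right)} + 6\right)^{2},159 \right)} - -15042 = \left(40 - 725 \left(\frac{2}{3} + 6\right)^{2}\right) - -15042 = \left(40 - 725 \left(\frac{20}{3}\right)^{2}\right) + 15042 = \left(40 - \frac{290000}{9}\right) + 15042 = - \frac{289640}{9} + 15042 = - \frac{154262}{9}$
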